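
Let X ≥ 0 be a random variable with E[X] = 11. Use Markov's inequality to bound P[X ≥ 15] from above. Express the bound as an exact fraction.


μ = E[X] = 11, a = 15.
Markov: P[X ≥ 15] ≤ μ/a = (11)/15 = 11/15.
Numerically: ≈ 0.7333.
(Since a = 15 > μ = 11.0000, the bound 11/15 is < 1 and informative.)

P[X ≥ 15] ≤ 11/15 ≈ 0.7333.


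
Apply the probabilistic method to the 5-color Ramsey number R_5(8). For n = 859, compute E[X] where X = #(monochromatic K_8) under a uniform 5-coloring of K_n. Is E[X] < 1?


E[X] = C(859, 8) · 5^{1 − 28} = 7115855595170747139 · 5^{−27} = 7115855595170747139/7450580596923828125.
As a reduced fraction: E[X] = 7115855595170747139/7450580596923828125 ≈ 0.955.
Is E[X] < 1? YES.
Since E[X] < 1, there exists a 5-coloring of K_{859} with no monochromatic K_8; hence R_5(8) > 859.

E[X] = 7115855595170747139/7450580596923828125 ≈ 0.955; E[X] < 1, so R_5(8) > 859.


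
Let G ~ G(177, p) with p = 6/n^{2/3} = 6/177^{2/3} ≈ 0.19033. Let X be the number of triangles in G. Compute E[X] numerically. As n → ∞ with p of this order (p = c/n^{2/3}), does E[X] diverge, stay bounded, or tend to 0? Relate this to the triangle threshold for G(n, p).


Number of potential triangles: C(177, 3) = 908600.
Each occurs with probability p³ ≈ (0.19033)³ ≈ 6.8945705e-03.
By linearity: E[X] = C(177, 3)·p³ ≈ 908600 · 6.8945705e-03 ≈ 6264.40678.
Since α = 2/3 < 1, p = c/n^{2/3} ≫ 1/n is above the triangle threshold p ~ 1/n. Asymptotically E[X] ~ (c³/6)·n^{3(1−α)} = (6³/6)·n^{1} → ∞; triangles are abundant w.h.p.

E[X] ≈ 6264.40678; in regime p = Θ(1/n^{2/3}) E[X] diverges (above the triangle threshold p ~ 1/n).


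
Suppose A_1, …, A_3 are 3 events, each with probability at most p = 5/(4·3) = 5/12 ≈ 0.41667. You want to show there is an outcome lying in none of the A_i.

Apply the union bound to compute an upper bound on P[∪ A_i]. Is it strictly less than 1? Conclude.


Union bound: P[∪_{i=1}^{3} A_i] ≤ Σ_i P[A_i] ≤ 3·p = 3·(5/12) = 5/4.
Numerically: 5/4 ≈ 1.25000.
Is 5/4 < 1? NO.
Since the bound 5/4 is ≥ 1, the union bound is uninformative here; it does NOT by itself certify existence.

3·p = 5/4 ≈ 1.25000; existence NOT certified by the union bound.


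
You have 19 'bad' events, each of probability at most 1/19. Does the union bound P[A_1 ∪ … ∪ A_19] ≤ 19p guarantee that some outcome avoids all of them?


Union bound: P[∪_{i=1}^{19} A_i] ≤ Σ_i P[A_i] ≤ 19·p = 19·(1/19) = 1.
Numerically: 1 ≈ 1.0000.
Is 1 < 1? NO.
Since the bound 1 is ≥ 1, the union bound is uninformative here; it does NOT by itself certify existence.

19·p = 1 ≈ 1.0000; existence NOT certified by the union bound.


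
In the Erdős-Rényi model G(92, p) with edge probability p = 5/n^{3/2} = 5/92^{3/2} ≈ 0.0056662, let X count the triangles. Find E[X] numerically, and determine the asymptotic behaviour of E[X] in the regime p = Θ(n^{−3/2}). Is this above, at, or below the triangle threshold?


Number of potential triangles: C(92, 3) = 125580.
Each occurs with probability p³ ≈ (0.0056662)³ ≈ 1.8191344e-07.
By linearity: E[X] = C(92, 3)·p³ ≈ 125580 · 1.8191344e-07 ≈ 0.02284.
Since α = 3/2 > 1, p = c/n^{3/2} = o(1/n) is below the triangle threshold p ~ 1/n. Asymptotically E[X] ~ (c³/6)·n^{3(1−α)} = (5³/6)·n^{-1.5} → 0, so by Markov's inequality G has no triangles w.h.p.

E[X] ≈ 0.02284; in regime p = Θ(1/n^{3/2}) E[X] tends to 0 (below the triangle threshold p ~ 1/n).


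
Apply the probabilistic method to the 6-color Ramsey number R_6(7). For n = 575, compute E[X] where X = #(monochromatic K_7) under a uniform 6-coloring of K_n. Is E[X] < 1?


E[X] = C(575, 7) · 6^{1 − 21} = 3974871393896975 · 6^{−20} = 3974871393896975/3656158440062976.
As a reduced fraction: E[X] = 3974871393896975/3656158440062976 ≈ 1.0871715.
Is E[X] < 1? NO.
Since E[X] ≥ 1, the first-moment bound is inconclusive at n = 575; it does NOT by itself certify R_6(7) > 575.

E[X] = 3974871393896975/3656158440062976 ≈ 1.0871715; E[X] ≥ 1; first-moment method inconclusive here.


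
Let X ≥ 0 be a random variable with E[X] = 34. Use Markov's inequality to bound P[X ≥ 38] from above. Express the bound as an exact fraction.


μ = E[X] = 34, a = 38.
Markov: P[X ≥ 38] ≤ μ/a = (34)/38 = 17/19.
Numerically: ≈ 0.895.
(Since a = 38 > μ = 34.000, the bound 17/19 is < 1 and informative.)

P[X ≥ 38] ≤ 17/19 ≈ 0.895.


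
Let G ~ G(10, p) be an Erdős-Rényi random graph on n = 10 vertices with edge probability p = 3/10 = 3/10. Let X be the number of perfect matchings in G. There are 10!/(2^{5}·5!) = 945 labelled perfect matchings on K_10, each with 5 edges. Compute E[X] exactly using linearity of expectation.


K_10 has 10!/(2^{5}·5!) = 945 labelled perfect matchings.
For each such perfect matching H, let X_H = 1 if all 5 edges of H are present in G. Then P[X_H = 1] = p^{5} = (3/10)^{5} = 243/100000.
By linearity of expectation: E[X] = Σ_H E[X_H] = 945 · p^{5} = 945 · 243/100000 = 45927/20000.
Numerically: E[X] ≈ 2.3.

E[X] = 945 · (3/10)^{5} = 45927/20000 ≈ 2.3.


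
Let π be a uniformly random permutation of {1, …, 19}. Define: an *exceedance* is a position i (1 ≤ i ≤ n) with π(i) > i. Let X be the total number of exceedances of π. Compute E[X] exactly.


Write X = Σ_{i=1}^{19} X_i, where X_i = 1_{π(i) > i}.
For each fixed i, π(i) is uniform over {1, …, 19} (marginal of a uniform permutation), so P[π(i) > i] = (n − i)/n. Summing: Σ_{i=1}^{19} (n − i)/n = (0 + 1 + … + 18)/19 = 19(19 − 1)/(2·19) = (19 − 1)/2.
Hence E[X] = Σ_{i=1}^{19} (19 − i)/19 = 9 ≈ 9.00000.

E[X] = 9 = 9.00000.


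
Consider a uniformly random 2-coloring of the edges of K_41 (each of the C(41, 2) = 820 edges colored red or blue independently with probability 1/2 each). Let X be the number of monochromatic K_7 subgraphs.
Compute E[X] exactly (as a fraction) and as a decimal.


Let X = Σ_S X_S over the C(41, 7) = 22481940 subsets S of size 7, where X_S = 1 if the K_7 on S is monochromatic.
For a fixed S, the K_7 on S has C(7, 2) = 21 edges. P[all 21 edges red] = (1/2)^21, and likewise for blue, so P[monochromatic] = 2·(1/2)^21 = 2^{1 − 21} = 1/1048576.
By linearity of expectation: E[X] = C(41, 7) · 2^{1 − 21} = 22481940 · 1/1048576 = 5620485/262144.
Numerically: E[X] ≈ 21.440449.

E[X] = C(41,7)·2^(1−C(7,2)) = 5620485/262144 ≈ 21.440449.


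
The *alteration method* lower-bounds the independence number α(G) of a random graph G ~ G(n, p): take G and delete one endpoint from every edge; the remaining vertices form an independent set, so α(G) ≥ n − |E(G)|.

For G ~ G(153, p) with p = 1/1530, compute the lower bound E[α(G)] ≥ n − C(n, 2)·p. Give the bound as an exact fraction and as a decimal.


E[|E(G)|] = C(153, 2)·p = 11628 · (1/1530) = 38/5.
E[α(G)] ≥ n − E[|E(G)|] = 153 − 38/5 = 727/5.
Numerically: ≈ 145.4000.
(This is only a lower bound; the true E[α(G)] may be larger.)

E[α(G)] ≥ 727/5 ≈ 145.4000.


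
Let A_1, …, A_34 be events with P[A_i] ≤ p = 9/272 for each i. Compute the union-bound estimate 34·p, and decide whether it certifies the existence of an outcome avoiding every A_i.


Union bound: P[∪_{i=1}^{34} A_i] ≤ Σ_i P[A_i] ≤ 34·p = 34·(9/272) = 9/8.
Numerically: 9/8 ≈ 1.125000.
Is 9/8 < 1? NO.
Since the bound 9/8 is ≥ 1, the union bound is uninformative here; it does NOT by itself certify existence.

34·p = 9/8 ≈ 1.125000; existence NOT certified by the union bound.


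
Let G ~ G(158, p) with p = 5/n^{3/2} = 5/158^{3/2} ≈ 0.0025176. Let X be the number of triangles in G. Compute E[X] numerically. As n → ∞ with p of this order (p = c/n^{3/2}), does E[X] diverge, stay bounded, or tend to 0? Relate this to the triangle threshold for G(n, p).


Number of potential triangles: C(158, 3) = 644956.
Each occurs with probability p³ ≈ (0.0025176)³ ≈ 1.5957069e-08.
By linearity: E[X] = C(158, 3)·p³ ≈ 644956 · 1.5957069e-08 ≈ 0.01029.
Since α = 3/2 > 1, p = c/n^{3/2} = o(1/n) is below the triangle threshold p ~ 1/n. Asymptotically E[X] ~ (c³/6)·n^{3(1−α)} = (5³/6)·n^{-1.5} → 0, so by Markov's inequality G has no triangles w.h.p.

E[X] ≈ 0.01029; in regime p = Θ(1/n^{3/2}) E[X] tends to 0 (below the triangle threshold p ~ 1/n).


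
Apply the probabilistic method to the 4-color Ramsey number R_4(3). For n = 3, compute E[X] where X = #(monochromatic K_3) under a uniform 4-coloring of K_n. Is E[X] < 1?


E[X] = C(3, 3) · 4^{1 − 3} = 1 · 4^{−2} = 1/16.
As a reduced fraction: E[X] = 1/16 ≈ 0.0625000.
Is E[X] < 1? YES.
Since E[X] < 1, there exists a 4-coloring of K_{3} with no monochromatic K_3; hence R_4(3) > 3.

E[X] = 1/16 ≈ 0.0625000; E[X] < 1, so R_4(3) > 3.


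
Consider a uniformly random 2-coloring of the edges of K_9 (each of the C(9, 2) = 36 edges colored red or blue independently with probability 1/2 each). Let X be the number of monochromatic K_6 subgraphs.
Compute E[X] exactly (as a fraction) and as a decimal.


Let X = Σ_S X_S over the C(9, 6) = 84 subsets S of size 6, where X_S = 1 if the K_6 on S is monochromatic.
For a fixed S, the K_6 on S has C(6, 2) = 15 edges. P[all 15 edges red] = (1/2)^15, and likewise for blue, so P[monochromatic] = 2·(1/2)^15 = 2^{1 − 15} = 1/16384.
By linearity of expectation: E[X] = C(9, 6) · 2^{1 − 15} = 84 · 1/16384 = 21/4096.
Numerically: E[X] ≈ 0.005.

E[X] = C(9,6)·2^(1−C(6,2)) = 21/4096 ≈ 0.005.


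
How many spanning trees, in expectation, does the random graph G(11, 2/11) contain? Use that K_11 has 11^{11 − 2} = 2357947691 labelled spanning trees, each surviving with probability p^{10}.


K_11 has 11^{11 − 2} = 2357947691 labelled spanning trees.
For each such spanning tree H, let X_H = 1 if all 10 edges of H are present in G. Then P[X_H = 1] = p^{10} = (2/11)^{10} = 1024/25937424601.
Summing the indicators: E[X] = Σ_H E[X_H] = 2357947691 · p^{10} = 2357947691 · 1024/25937424601 = 1024/11.
Numerically: E[X] ≈ 93.0909.

E[X] = 2357947691 · (2/11)^{10} = 1024/11 ≈ 93.0909.


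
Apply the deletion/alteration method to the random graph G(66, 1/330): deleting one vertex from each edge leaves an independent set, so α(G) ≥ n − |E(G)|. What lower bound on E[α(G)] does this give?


E[|E(G)|] = C(66, 2)·p = 2145 · (1/330) = 13/2.
E[α(G)] ≥ n − E[|E(G)|] = 66 − 13/2 = 119/2.
Numerically: ≈ 59.50000.
(This is only a lower bound; the true E[α(G)] may be larger.)

E[α(G)] ≥ 119/2 ≈ 59.50000.


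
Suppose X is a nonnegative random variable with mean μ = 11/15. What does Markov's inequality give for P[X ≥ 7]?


μ = E[X] = 11/15, a = 7.
Markov: P[X ≥ 7] ≤ μ/a = (11/15)/7 = 11/105.
Numerically: ≈ 0.105.
(Since a = 7 > μ = 0.733, the bound 11/105 is < 1 and informative.)

P[X ≥ 7] ≤ 11/105 ≈ 0.105.


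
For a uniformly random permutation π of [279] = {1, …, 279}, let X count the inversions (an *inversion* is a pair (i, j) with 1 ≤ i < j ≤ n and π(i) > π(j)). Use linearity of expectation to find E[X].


Write X = Σ X_I over the C(279, 2) = 38781 pairs i < j, with X_I the indicator of one inversion.
There are 38781 indicators.
For each fixed pair i < j, the values π(i) and π(j) are two distinct elements of {1, …, 279} in uniformly random order; by symmetry P[π(i) > π(j)] = 1/2.
By linearity: E[X] = 38781 · (1/2) = C(279, 2) · (1/2) = 38781/2 = 38781/2 ≈ 19390.50000.

E[X] = 38781/2 = 19390.50000.


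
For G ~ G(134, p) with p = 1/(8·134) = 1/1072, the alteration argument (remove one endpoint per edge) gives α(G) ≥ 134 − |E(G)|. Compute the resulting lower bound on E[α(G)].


E[|E(G)|] = C(134, 2)·p = 8911 · (1/1072) = 133/16.
E[α(G)] ≥ n − E[|E(G)|] = 134 − 133/16 = 2011/16.
Numerically: ≈ 125.6875.
(This is only a lower bound; the true E[α(G)] may be larger.)

E[α(G)] ≥ 2011/16 ≈ 125.6875.


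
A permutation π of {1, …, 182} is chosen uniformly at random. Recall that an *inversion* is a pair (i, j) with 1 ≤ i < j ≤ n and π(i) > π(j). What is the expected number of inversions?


Write X = Σ X_I over the C(182, 2) = 16471 pairs i < j, with X_I the indicator of one inversion.
There are 16471 indicators.
For each fixed pair i < j, the values π(i) and π(j) are two distinct elements of {1, …, 182} in uniformly random order; by symmetry P[π(i) > π(j)] = 1/2.
By linearity: E[X] = 16471 · (1/2) = C(182, 2) · (1/2) = 16471/2 = 16471/2 ≈ 8235.50000.

E[X] = 16471/2 = 8235.50000.


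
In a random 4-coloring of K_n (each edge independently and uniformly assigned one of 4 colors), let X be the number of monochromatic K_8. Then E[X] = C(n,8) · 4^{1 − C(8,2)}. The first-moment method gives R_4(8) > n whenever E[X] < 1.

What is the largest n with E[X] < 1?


We need C(n, 8) · 4^{1 − 28} < 1, i.e. C(n, 8) < 4^{28 − 1} = 18014398509481984.
Check values of n near the boundary:
  n = 402: C(402, 8) = 15770615726749950; 15770615726749950 < 18014398509481984? YES
  n = 403: C(403, 8) = 16090020602228430; 16090020602228430 < 18014398509481984? YES
  n = 404: C(404, 8) = 16415071523485570; 16415071523485570 < 18014398509481984? YES
  n = 405: C(405, 8) = 16745853821188050; 16745853821188050 < 18014398509481984? YES
  n = 406: C(406, 8) = 17082453897995850; 17082453897995850 < 18014398509481984? YES
  n = 407: C(407, 8) = 17424959239309050; 17424959239309050 < 18014398509481984? YES
  n = 408: C(408, 8) = 17773458424095231; 17773458424095231 < 18014398509481984? YES
  n = 409: C(409, 8) = 18128041135797879; 18128041135797879 < 18014398509481984? NO
The largest n with C(n, 8) < 18014398509481984 is n = 408 (where E[X] = 17773458424095231/18014398509481984 ≈ 0.9866251). Hence R_4(8) > 408, i.e. R_4(8) ≥ 409.

Largest n = 408; hence R_4(8) > 408.


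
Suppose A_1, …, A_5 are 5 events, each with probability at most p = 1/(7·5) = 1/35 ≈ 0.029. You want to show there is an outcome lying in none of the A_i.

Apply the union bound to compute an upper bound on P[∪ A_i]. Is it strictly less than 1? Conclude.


Union bound: P[∪_{i=1}^{5} A_i] ≤ Σ_i P[A_i] ≤ 5·p = 5·(1/35) = 1/7.
Numerically: 1/7 ≈ 0.143.
Is 1/7 < 1? YES.
Since P[∪ A_i] ≤ 1/7 < 1, the complement has P[∩ A_i^c] ≥ 1 − 1/7 = 6/7 > 0, so some outcome avoids every A_i.

5·p = 1/7 ≈ 0.143; existence CERTIFIED by the union bound.


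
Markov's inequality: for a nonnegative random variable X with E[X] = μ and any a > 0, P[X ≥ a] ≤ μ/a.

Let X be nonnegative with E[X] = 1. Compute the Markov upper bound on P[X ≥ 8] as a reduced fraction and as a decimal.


μ = E[X] = 1, a = 8.
Markov: P[X ≥ 8] ≤ μ/a = (1)/8 = 1/8.
Numerically: ≈ 0.125000.
(Since a = 8 > μ = 1.000000, the bound 1/8 is < 1 and informative.)

P[X ≥ 8] ≤ 1/8 ≈ 0.125000.


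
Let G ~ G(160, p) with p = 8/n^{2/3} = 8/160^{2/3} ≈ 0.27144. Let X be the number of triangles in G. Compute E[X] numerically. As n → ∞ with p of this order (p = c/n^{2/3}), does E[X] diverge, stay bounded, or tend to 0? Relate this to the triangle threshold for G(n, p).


Number of potential triangles: C(160, 3) = 669920.
Each occurs with probability p³ ≈ (0.27144)³ ≈ 2.0000000e-02.
By linearity: E[X] = C(160, 3)·p³ ≈ 669920 · 2.0000000e-02 ≈ 13398.40000.
Since α = 2/3 < 1, p = c/n^{2/3} ≫ 1/n is above the triangle threshold p ~ 1/n. Asymptotically E[X] ~ (c³/6)·n^{3(1−α)} = (8³/6)·n^{1} → ∞; triangles are abundant w.h.p.

E[X] ≈ 13398.40000; in regime p = Θ(1/n^{2/3}) E[X] diverges (above the triangle threshold p ~ 1/n).


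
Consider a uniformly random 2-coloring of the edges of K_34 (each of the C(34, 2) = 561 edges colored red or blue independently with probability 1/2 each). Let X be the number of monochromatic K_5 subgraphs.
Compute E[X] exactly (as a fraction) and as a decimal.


Let X = Σ_S X_S over the C(34, 5) = 278256 subsets S of size 5, where X_S = 1 if the K_5 on S is monochromatic.
For a fixed S, the K_5 on S has C(5, 2) = 10 edges. P[all 10 edges red] = (1/2)^10, and likewise for blue, so P[monochromatic] = 2·(1/2)^10 = 2^{1 − 10} = 1/512.
Summing: E[X] = C(34, 5) · 2^{1 − 10} = 278256 · 1/512 = 17391/32.
Numerically: E[X] ≈ 543.4688.

E[X] = C(34,5)·2^(1−C(5,2)) = 17391/32 ≈ 543.4688.


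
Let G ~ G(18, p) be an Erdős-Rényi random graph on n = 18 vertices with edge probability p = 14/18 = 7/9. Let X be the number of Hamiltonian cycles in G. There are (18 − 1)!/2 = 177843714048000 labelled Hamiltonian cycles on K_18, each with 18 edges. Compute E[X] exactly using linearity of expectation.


K_18 has (18 − 1)!/2 = 177843714048000 labelled Hamiltonian cycles.
For each such Hamiltonian cycle H, let X_H = 1 if all 18 edges of H are present in G. Then P[X_H = 1] = p^{18} = (7/9)^{18} = 1628413597910449/150094635296999121.
By linearity: E[X] = Σ_H E[X_H] = 177843714048000 · p^{18} = 177843714048000 · 1628413597910449/150094635296999121 = 397260798708725298034688000/205891132094649.
Numerically: E[X] ≈ 1.92947e+12.

E[X] = 177843714048000 · (7/9)^{18} = 397260798708725298034688000/205891132094649 ≈ 1.92947e+12.


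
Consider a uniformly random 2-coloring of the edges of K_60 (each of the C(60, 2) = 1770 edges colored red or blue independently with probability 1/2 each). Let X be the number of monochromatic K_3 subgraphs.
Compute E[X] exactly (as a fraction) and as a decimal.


Let X = Σ_S X_S over the C(60, 3) = 34220 subsets S of size 3, where X_S = 1 if the K_3 on S is monochromatic.
For a fixed S, the K_3 on S has C(3, 2) = 3 edges. P[all 3 edges red] = (1/2)^3, and likewise for blue, so P[monochromatic] = 2·(1/2)^3 = 2^{1 − 3} = 1/4.
By linearity: E[X] = C(60, 3) · 2^{1 − 3} = 34220 · 1/4 = 8555.
Numerically: E[X] ≈ 8555.00000.

E[X] = C(60,3)·2^(1−C(3,2)) = 8555 ≈ 8555.00000.


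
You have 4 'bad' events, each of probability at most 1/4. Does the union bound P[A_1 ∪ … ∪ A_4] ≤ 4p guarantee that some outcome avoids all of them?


Union bound: P[∪_{i=1}^{4} A_i] ≤ Σ_i P[A_i] ≤ 4·p = 4·(1/4) = 1.
Numerically: 1 ≈ 1.0000.
Is 1 < 1? NO.
Since the bound 1 is ≥ 1, the union bound is uninformative here; it does NOT by itself certify existence.

4·p = 1 ≈ 1.0000; existence NOT certified by the union bound.


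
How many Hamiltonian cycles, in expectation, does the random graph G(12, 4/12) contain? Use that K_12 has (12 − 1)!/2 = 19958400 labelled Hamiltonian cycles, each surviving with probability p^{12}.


K_12 has (12 − 1)!/2 = 19958400 labelled Hamiltonian cycles.
For each such Hamiltonian cycle H, let X_H = 1 if all 12 edges of H are present in G. Then P[X_H = 1] = p^{12} = (1/3)^{12} = 1/531441.
Summing the indicators: E[X] = Σ_H E[X_H] = 19958400 · p^{12} = 19958400 · 1/531441 = 246400/6561.
Numerically: E[X] ≈ 37.56.

E[X] = 19958400 · (1/3)^{12} = 246400/6561 ≈ 37.56.


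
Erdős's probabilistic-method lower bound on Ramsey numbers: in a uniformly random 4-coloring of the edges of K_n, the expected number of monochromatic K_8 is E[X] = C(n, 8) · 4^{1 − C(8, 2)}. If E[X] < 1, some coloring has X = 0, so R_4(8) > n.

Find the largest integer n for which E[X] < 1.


We need C(n, 8) · 4^{1 − 28} < 1, i.e. C(n, 8) < 4^{28 − 1} = 18014398509481984.
Check values of n near the boundary:
  n = 402: C(402, 8) = 15770615726749950; 15770615726749950 < 18014398509481984? YES
  n = 403: C(403, 8) = 16090020602228430; 16090020602228430 < 18014398509481984? YES
  n = 404: C(404, 8) = 16415071523485570; 16415071523485570 < 18014398509481984? YES
  n = 405: C(405, 8) = 16745853821188050; 16745853821188050 < 18014398509481984? YES
  n = 406: C(406, 8) = 17082453897995850; 17082453897995850 < 18014398509481984? YES
  n = 407: C(407, 8) = 17424959239309050; 17424959239309050 < 18014398509481984? YES
  n = 408: C(408, 8) = 17773458424095231; 17773458424095231 < 18014398509481984? YES
  n = 409: C(409, 8) = 18128041135797879; 18128041135797879 < 18014398509481984? NO
  n = 410: C(410, 8) = 18488798173326195; 18488798173326195 < 18014398509481984? NO
  n = 411: C(411, 8) = 18855821462126715; 18855821462126715 < 18014398509481984? NO
The largest n with C(n, 8) < 18014398509481984 is n = 408 (where E[X] = 17773458424095231/18014398509481984 ≈ 0.986625). Hence R_4(8) > 408, i.e. R_4(8) ≥ 409.

Largest n = 408; hence R_4(8) > 408.


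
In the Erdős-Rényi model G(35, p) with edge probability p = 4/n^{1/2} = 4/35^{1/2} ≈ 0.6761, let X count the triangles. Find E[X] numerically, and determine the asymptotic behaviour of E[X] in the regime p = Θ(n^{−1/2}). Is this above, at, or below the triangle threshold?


Number of potential triangles: C(35, 3) = 6545.
Each occurs with probability p³ ≈ (0.6761)³ ≈ 3.090850e-01.
By linearity: E[X] = C(35, 3)·p³ ≈ 6545 · 3.090850e-01 ≈ 2022.9612.
Since α = 1/2 < 1, p = c/n^{1/2} ≫ 1/n is above the triangle threshold p ~ 1/n. Asymptotically E[X] ~ (c³/6)·n^{3(1−α)} = (4³/6)·n^{1.5} → ∞; triangles are abundant w.h.p.

E[X] ≈ 2022.9612; in regime p = Θ(1/n^{1/2}) E[X] diverges (above the triangle threshold p ~ 1/n).


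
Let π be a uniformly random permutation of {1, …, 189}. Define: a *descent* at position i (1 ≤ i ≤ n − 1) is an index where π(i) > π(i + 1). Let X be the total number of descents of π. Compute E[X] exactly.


Write X = Σ X_I over i = 1, …, 188, with X_I the indicator of one descent.
There are 188 indicators.
For each fixed i, the pair (π(i), π(i+1)) is a uniformly random ordered pair of distinct values from {1, …, 189}; by symmetry P[π(i) > π(i+1)] = 1/2.
By linearity: E[X] = 188 · (1/2) = (189 − 1) · (1/2) = 94 ≈ 94.00000.

E[X] = 94 = 94.00000.


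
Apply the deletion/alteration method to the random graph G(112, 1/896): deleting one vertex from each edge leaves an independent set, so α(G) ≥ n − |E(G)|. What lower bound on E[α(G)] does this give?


E[|E(G)|] = C(112, 2)·p = 6216 · (1/896) = 111/16.
E[α(G)] ≥ n − E[|E(G)|] = 112 − 111/16 = 1681/16.
Numerically: ≈ 105.06250.
(This is only a lower bound; the true E[α(G)] may be larger.)

E[α(G)] ≥ 1681/16 ≈ 105.06250.


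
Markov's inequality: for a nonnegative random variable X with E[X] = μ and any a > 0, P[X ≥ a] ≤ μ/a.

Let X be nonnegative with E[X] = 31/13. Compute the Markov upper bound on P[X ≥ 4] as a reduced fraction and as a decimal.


μ = E[X] = 31/13, a = 4.
Markov: P[X ≥ 4] ≤ μ/a = (31/13)/4 = 31/52.
Numerically: ≈ 0.596.
(Since a = 4 > μ = 2.385, the bound 31/52 is < 1 and informative.)

P[X ≥ 4] ≤ 31/52 ≈ 0.596.


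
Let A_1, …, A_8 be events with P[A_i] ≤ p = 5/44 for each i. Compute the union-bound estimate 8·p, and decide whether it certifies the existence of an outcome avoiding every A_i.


Union bound: P[∪_{i=1}^{8} A_i] ≤ Σ_i P[A_i] ≤ 8·p = 8·(5/44) = 10/11.
Numerically: 10/11 ≈ 0.9090909.
Is 10/11 < 1? YES.
Since P[∪ A_i] ≤ 10/11 < 1, the complement has P[∩ A_i^c] ≥ 1 − 10/11 = 1/11 > 0, so some outcome avoids every A_i.

8·p = 10/11 ≈ 0.9090909; existence CERTIFIED by the union bound.


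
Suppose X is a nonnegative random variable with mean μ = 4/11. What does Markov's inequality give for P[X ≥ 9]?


μ = E[X] = 4/11, a = 9.
Markov: P[X ≥ 9] ≤ μ/a = (4/11)/9 = 4/99.
Numerically: ≈ 0.040.
(Since a = 9 > μ = 0.364, the bound 4/99 is < 1 and informative.)

P[X ≥ 9] ≤ 4/99 ≈ 0.040.


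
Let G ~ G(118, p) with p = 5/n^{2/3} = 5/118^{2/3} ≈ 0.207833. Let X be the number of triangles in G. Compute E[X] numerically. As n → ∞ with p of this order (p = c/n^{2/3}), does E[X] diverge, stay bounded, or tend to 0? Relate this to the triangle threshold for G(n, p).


Number of potential triangles: C(118, 3) = 266916.
Each occurs with probability p³ ≈ (0.207833)³ ≈ 8.97730537e-03.
By linearity: E[X] = C(118, 3)·p³ ≈ 266916 · 8.97730537e-03 ≈ 2396.186441.
Since α = 2/3 < 1, p = c/n^{2/3} ≫ 1/n is above the triangle threshold p ~ 1/n. Asymptotically E[X] ~ (c³/6)·n^{3(1−α)} = (5³/6)·n^{1} → ∞; triangles are abundant w.h.p.

E[X] ≈ 2396.186441; in regime p = Θ(1/n^{2/3}) E[X] diverges (above the triangle threshold p ~ 1/n).


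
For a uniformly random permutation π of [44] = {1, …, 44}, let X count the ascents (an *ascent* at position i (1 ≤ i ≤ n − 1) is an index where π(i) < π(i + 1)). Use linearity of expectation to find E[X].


Write X = Σ X_I over i = 1, …, 43, with X_I the indicator of one ascent.
There are 43 indicators.
For each fixed i, the pair (π(i), π(i+1)) is a uniformly random ordered pair of distinct values from {1, …, 44}; by symmetry P[π(i) < π(i+1)] = 1/2.
By linearity: E[X] = 43 · (1/2) = (44 − 1) · (1/2) = 43/2 ≈ 21.500000.

E[X] = 43/2 = 21.500000.


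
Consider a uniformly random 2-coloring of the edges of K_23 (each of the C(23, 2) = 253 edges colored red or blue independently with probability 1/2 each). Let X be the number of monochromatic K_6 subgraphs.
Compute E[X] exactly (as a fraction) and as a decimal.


Let X = Σ_S X_S over the C(23, 6) = 100947 subsets S of size 6, where X_S = 1 if the K_6 on S is monochromatic.
For a fixed S, the K_6 on S has C(6, 2) = 15 edges. P[all 15 edges red] = (1/2)^15, and likewise for blue, so P[monochromatic] = 2·(1/2)^15 = 2^{1 − 15} = 1/16384.
Summing: E[X] = C(23, 6) · 2^{1 − 15} = 100947 · 1/16384 = 100947/16384.
Numerically: E[X] ≈ 6.161.

E[X] = C(23,6)·2^(1−C(6,2)) = 100947/16384 ≈ 6.161.


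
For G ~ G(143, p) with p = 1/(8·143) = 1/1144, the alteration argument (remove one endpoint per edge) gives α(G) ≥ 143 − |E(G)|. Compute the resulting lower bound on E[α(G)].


E[|E(G)|] = C(143, 2)·p = 10153 · (1/1144) = 71/8.
E[α(G)] ≥ n − E[|E(G)|] = 143 − 71/8 = 1073/8.
Numerically: ≈ 134.1250.
(This is only a lower bound; the true E[α(G)] may be larger.)

E[α(G)] ≥ 1073/8 ≈ 134.1250.


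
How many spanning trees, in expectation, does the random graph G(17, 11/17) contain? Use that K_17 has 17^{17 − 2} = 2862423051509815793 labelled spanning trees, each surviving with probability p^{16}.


K_17 has 17^{17 − 2} = 2862423051509815793 labelled spanning trees.
For each such spanning tree H, let X_H = 1 if all 16 edges of H are present in G. Then P[X_H = 1] = p^{16} = (11/17)^{16} = 45949729863572161/48661191875666868481.
By linearity: E[X] = Σ_H E[X_H] = 2862423051509815793 · p^{16} = 2862423051509815793 · 45949729863572161/48661191875666868481 = 45949729863572161/17.
Numerically: E[X] ≈ 2.70293e+15.

E[X] = 2862423051509815793 · (11/17)^{16} = 45949729863572161/17 ≈ 2.70293e+15.


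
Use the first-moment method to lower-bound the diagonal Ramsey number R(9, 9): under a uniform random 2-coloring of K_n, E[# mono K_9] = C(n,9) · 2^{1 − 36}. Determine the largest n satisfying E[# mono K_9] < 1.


We need C(n, 9) · 2^{1 − 36} < 1, i.e. C(n, 9) < 2^{36 − 1} = 34359738368.
Check values of n near the boundary:
  n = 63: C(63, 9) = 23667689815; 23667689815 < 34359738368? YES
  n = 64: C(64, 9) = 27540584512; 27540584512 < 34359738368? YES
  n = 65: C(65, 9) = 31966749880; 31966749880 < 34359738368? YES
  n = 66: C(66, 9) = 37014131440; 37014131440 < 34359738368? NO
  n = 67: C(67, 9) = 42757703560; 42757703560 < 34359738368? NO
  n = 68: C(68, 9) = 49280065120; 49280065120 < 34359738368? NO
The largest n with C(n, 9) < 34359738368 is n = 65 (where E[X] = 3995843735/4294967296 ≈ 0.9304). Hence R(9, 9) > 65, i.e. R(9, 9) ≥ 66.

Largest n = 65; hence R(9, 9) > 65.


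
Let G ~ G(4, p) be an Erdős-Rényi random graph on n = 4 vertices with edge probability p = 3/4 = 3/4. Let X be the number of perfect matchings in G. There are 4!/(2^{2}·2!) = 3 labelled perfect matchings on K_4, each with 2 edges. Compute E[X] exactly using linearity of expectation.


K_4 has 4!/(2^{2}·2!) = 3 labelled perfect matchings.
For each such perfect matching H, let X_H = 1 if all 2 edges of H are present in G. Then P[X_H = 1] = p^{2} = (3/4)^{2} = 9/16.
By linearity: E[X] = Σ_H E[X_H] = 3 · p^{2} = 3 · 9/16 = 27/16.
Numerically: E[X] ≈ 1.6875.

E[X] = 3 · (3/4)^{2} = 27/16 ≈ 1.6875.


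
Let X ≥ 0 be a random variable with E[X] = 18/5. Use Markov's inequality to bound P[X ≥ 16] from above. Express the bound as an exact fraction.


μ = E[X] = 18/5, a = 16.
Markov: P[X ≥ 16] ≤ μ/a = (18/5)/16 = 9/40.
Numerically: ≈ 0.225000.
(Since a = 16 > μ = 3.600000, the bound 9/40 is < 1 and informative.)

P[X ≥ 16] ≤ 9/40 ≈ 0.225000.


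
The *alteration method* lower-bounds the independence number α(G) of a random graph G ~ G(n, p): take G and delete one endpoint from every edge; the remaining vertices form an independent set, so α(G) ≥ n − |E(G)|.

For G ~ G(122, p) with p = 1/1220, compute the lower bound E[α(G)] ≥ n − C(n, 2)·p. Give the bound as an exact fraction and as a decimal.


E[|E(G)|] = C(122, 2)·p = 7381 · (1/1220) = 121/20.
E[α(G)] ≥ n − E[|E(G)|] = 122 − 121/20 = 2319/20.
Numerically: ≈ 115.950.
(This is only a lower bound; the true E[α(G)] may be larger.)

E[α(G)] ≥ 2319/20 ≈ 115.950.


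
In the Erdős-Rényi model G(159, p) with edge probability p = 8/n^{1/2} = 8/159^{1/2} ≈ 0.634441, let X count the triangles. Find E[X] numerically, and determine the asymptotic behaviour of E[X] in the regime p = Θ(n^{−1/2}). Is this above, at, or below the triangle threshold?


Number of potential triangles: C(159, 3) = 657359.
Each occurs with probability p³ ≈ (0.634441)³ ≈ 2.55372586e-01.
By linearity: E[X] = C(159, 3)·p³ ≈ 657359 · 2.55372586e-01 ≈ 167871.467821.
Since α = 1/2 < 1, p = c/n^{1/2} ≫ 1/n is above the triangle threshold p ~ 1/n. Asymptotically E[X] ~ (c³/6)·n^{3(1−α)} = (8³/6)·n^{1.5} → ∞; triangles are abundant w.h.p.

E[X] ≈ 167871.467821; in regime p = Θ(1/n^{1/2}) E[X] diverges (above the triangle threshold p ~ 1/n).


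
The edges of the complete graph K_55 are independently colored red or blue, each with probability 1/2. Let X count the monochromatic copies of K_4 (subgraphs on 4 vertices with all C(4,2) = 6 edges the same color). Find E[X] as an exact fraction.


Let X = Σ_S X_S over the C(55, 4) = 341055 subsets S of size 4, where X_S = 1 if the K_4 on S is monochromatic.
For a fixed S, the K_4 on S has C(4, 2) = 6 edges. P[all 6 edges red] = (1/2)^6, and likewise for blue, so P[monochromatic] = 2·(1/2)^6 = 2^{1 − 6} = 1/32.
Summing: E[X] = C(55, 4) · 2^{1 − 6} = 341055 · 1/32 = 341055/32.
Numerically: E[X] ≈ 10657.969.

E[X] = C(55,4)·2^(1−C(4,2)) = 341055/32 ≈ 10657.969.


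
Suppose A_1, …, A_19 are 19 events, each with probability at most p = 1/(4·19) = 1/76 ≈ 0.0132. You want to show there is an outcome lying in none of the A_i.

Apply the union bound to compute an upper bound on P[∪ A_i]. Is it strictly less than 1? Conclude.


Union bound: P[∪_{i=1}^{19} A_i] ≤ Σ_i P[A_i] ≤ 19·p = 19·(1/76) = 1/4.
Numerically: 1/4 ≈ 0.2500.
Is 1/4 < 1? YES.
Since P[∪ A_i] ≤ 1/4 < 1, the complement has P[∩ A_i^c] ≥ 1 − 1/4 = 3/4 > 0, so some outcome avoids every A_i.

19·p = 1/4 ≈ 0.2500; existence CERTIFIED by the union bound.


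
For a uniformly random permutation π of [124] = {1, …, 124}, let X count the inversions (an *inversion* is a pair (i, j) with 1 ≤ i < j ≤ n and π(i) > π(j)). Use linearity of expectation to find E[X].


Write X = Σ X_I over the C(124, 2) = 7626 pairs i < j, with X_I the indicator of one inversion.
There are 7626 indicators.
For each fixed pair i < j, the values π(i) and π(j) are two distinct elements of {1, …, 124} in uniformly random order; by symmetry P[π(i) > π(j)] = 1/2.
By linearity: E[X] = 7626 · (1/2) = C(124, 2) · (1/2) = 7626/2 = 3813 ≈ 3813.000.

E[X] = 3813 = 3813.000.


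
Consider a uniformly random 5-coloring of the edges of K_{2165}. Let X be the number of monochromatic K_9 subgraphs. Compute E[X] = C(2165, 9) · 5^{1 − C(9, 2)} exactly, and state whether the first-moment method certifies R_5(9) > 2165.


E[X] = C(2165, 9) · 5^{1 − 36} = 2832220612024886803272630 · 5^{−35} = 2832220612024886803272630/2910383045673370361328125.
As a reduced fraction: E[X] = 566444122404977360654526/582076609134674072265625 ≈ 0.973144.
Is E[X] < 1? YES.
Since E[X] < 1, there exists a 5-coloring of K_{2165} with no monochromatic K_9; hence R_5(9) > 2165.

E[X] = 566444122404977360654526/582076609134674072265625 ≈ 0.973144; E[X] < 1, so R_5(9) > 2165.


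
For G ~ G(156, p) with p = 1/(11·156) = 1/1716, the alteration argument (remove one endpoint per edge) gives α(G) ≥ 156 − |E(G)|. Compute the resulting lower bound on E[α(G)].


E[|E(G)|] = C(156, 2)·p = 12090 · (1/1716) = 155/22.
E[α(G)] ≥ n − E[|E(G)|] = 156 − 155/22 = 3277/22.
Numerically: ≈ 148.955.
(This is only a lower bound; the true E[α(G)] may be larger.)

E[α(G)] ≥ 3277/22 ≈ 148.955.


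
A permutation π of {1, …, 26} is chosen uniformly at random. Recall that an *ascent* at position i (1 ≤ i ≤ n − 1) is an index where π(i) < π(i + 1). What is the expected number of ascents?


Write X = Σ X_I over i = 1, …, 25, with X_I the indicator of one ascent.
There are 25 indicators.
For each fixed i, the pair (π(i), π(i+1)) is a uniformly random ordered pair of distinct values from {1, …, 26}; by symmetry P[π(i) < π(i+1)] = 1/2.
By linearity: E[X] = 25 · (1/2) = (26 − 1) · (1/2) = 25/2 ≈ 12.500.

E[X] = 25/2 = 12.500.


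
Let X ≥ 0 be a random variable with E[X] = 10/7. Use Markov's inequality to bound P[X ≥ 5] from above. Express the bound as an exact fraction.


μ = E[X] = 10/7, a = 5.
Markov: P[X ≥ 5] ≤ μ/a = (10/7)/5 = 2/7.
Numerically: ≈ 0.286.
(Since a = 5 > μ = 1.429, the bound 2/7 is < 1 and informative.)

P[X ≥ 5] ≤ 2/7 ≈ 0.286.


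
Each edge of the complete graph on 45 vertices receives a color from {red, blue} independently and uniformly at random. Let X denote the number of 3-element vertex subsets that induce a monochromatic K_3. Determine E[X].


Let X = Σ_S X_S over the C(45, 3) = 14190 subsets S of size 3, where X_S = 1 if the K_3 on S is monochromatic.
For a fixed S, the K_3 on S has C(3, 2) = 3 edges. P[all 3 edges red] = (1/2)^3, and likewise for blue, so P[monochromatic] = 2·(1/2)^3 = 2^{1 − 3} = 1/4.
Summing: E[X] = C(45, 3) · 2^{1 − 3} = 14190 · 1/4 = 7095/2.
Numerically: E[X] ≈ 3547.500.

E[X] = C(45,3)·2^(1−C(3,2)) = 7095/2 ≈ 3547.500.


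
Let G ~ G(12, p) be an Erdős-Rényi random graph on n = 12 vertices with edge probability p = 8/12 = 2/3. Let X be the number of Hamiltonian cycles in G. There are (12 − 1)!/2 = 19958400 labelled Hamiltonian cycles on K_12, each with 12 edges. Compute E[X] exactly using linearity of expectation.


K_12 has (12 − 1)!/2 = 19958400 labelled Hamiltonian cycles.
For each such Hamiltonian cycle H, let X_H = 1 if all 12 edges of H are present in G. Then P[X_H = 1] = p^{12} = (2/3)^{12} = 4096/531441.
Summing the indicators: E[X] = Σ_H E[X_H] = 19958400 · p^{12} = 19958400 · 4096/531441 = 1009254400/6561.
Numerically: E[X] ≈ 1.5383e+05.

E[X] = 19958400 · (2/3)^{12} = 1009254400/6561 ≈ 1.5383e+05.


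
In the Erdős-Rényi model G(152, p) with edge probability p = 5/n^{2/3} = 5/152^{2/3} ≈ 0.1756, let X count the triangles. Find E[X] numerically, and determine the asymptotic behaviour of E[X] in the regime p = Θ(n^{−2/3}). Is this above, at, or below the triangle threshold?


Number of potential triangles: C(152, 3) = 573800.
Each occurs with probability p³ ≈ (0.1756)³ ≈ 5.410319e-03.
By linearity: E[X] = C(152, 3)·p³ ≈ 573800 · 5.410319e-03 ≈ 3104.4408.
Since α = 2/3 < 1, p = c/n^{2/3} ≫ 1/n is above the triangle threshold p ~ 1/n. Asymptotically E[X] ~ (c³/6)·n^{3(1−α)} = (5³/6)·n^{1} → ∞; triangles are abundant w.h.p.

E[X] ≈ 3104.4408; in regime p = Θ(1/n^{2/3}) E[X] diverges (above the triangle threshold p ~ 1/n).


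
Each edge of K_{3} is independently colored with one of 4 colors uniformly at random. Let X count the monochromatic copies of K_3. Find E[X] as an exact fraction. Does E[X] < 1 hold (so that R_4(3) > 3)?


E[X] = C(3, 3) · 4^{1 − 3} = 1 · 4^{−2} = 1/16.
As a reduced fraction: E[X] = 1/16 ≈ 0.0625.
Is E[X] < 1? YES.
Since E[X] < 1, there exists a 4-coloring of K_{3} with no monochromatic K_3; hence R_4(3) > 3.

E[X] = 1/16 ≈ 0.0625; E[X] < 1, so R_4(3) > 3.


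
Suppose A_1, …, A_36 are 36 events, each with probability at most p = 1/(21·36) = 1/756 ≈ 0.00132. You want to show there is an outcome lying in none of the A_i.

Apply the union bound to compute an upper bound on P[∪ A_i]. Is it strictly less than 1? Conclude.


Union bound: P[∪_{i=1}^{36} A_i] ≤ Σ_i P[A_i] ≤ 36·p = 36·(1/756) = 1/21.
Numerically: 1/21 ≈ 0.04762.
Is 1/21 < 1? YES.
Since P[∪ A_i] ≤ 1/21 < 1, the complement has P[∩ A_i^c] ≥ 1 − 1/21 = 20/21 > 0, so some outcome avoids every A_i.

36·p = 1/21 ≈ 0.04762; existence CERTIFIED by the union bound.


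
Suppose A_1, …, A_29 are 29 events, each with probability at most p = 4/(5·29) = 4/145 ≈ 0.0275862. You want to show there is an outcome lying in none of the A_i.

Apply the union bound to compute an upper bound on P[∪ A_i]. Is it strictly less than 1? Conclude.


Union bound: P[∪_{i=1}^{29} A_i] ≤ Σ_i P[A_i] ≤ 29·p = 29·(4/145) = 4/5.
Numerically: 4/5 ≈ 0.8000000.
Is 4/5 < 1? YES.
Since P[∪ A_i] ≤ 4/5 < 1, the complement has P[∩ A_i^c] ≥ 1 − 4/5 = 1/5 > 0, so some outcome avoids every A_i.

29·p = 4/5 ≈ 0.8000000; existence CERTIFIED by the union bound.


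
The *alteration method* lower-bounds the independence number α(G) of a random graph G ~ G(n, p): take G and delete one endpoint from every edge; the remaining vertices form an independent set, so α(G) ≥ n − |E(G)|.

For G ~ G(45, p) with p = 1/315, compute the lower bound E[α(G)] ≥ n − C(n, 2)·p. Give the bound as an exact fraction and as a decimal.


E[|E(G)|] = C(45, 2)·p = 990 · (1/315) = 22/7.
E[α(G)] ≥ n − E[|E(G)|] = 45 − 22/7 = 293/7.
Numerically: ≈ 41.857143.
(This is only a lower bound; the true E[α(G)] may be larger.)

E[α(G)] ≥ 293/7 ≈ 41.857143.


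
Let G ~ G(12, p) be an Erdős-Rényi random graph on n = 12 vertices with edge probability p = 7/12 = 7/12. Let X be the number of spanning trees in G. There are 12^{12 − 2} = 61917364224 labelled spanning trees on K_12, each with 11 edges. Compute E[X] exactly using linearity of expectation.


K_12 has 12^{12 − 2} = 61917364224 labelled spanning trees.
For each such spanning tree H, let X_H = 1 if all 11 edges of H are present in G. Then P[X_H = 1] = p^{11} = (7/12)^{11} = 1977326743/743008370688.
By linearity: E[X] = Σ_H E[X_H] = 61917364224 · p^{11} = 61917364224 · 1977326743/743008370688 = 1977326743/12.
Numerically: E[X] ≈ 1.648e+08.

E[X] = 61917364224 · (7/12)^{11} = 1977326743/12 ≈ 1.648e+08.


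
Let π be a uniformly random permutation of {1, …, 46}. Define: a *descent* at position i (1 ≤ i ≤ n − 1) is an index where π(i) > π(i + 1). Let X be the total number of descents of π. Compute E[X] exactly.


Write X = Σ X_I over i = 1, …, 45, with X_I the indicator of one descent.
There are 45 indicators.
For each fixed i, the pair (π(i), π(i+1)) is a uniformly random ordered pair of distinct values from {1, …, 46}; by symmetry P[π(i) > π(i+1)] = 1/2.
By linearity: E[X] = 45 · (1/2) = (46 − 1) · (1/2) = 45/2 ≈ 22.500000.

E[X] = 45/2 = 22.500000.


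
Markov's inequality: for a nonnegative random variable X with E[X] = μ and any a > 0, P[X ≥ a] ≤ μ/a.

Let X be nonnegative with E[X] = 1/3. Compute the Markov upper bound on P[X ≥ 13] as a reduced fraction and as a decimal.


μ = E[X] = 1/3, a = 13.
Markov: P[X ≥ 13] ≤ μ/a = (1/3)/13 = 1/39.
Numerically: ≈ 0.026.
(Since a = 13 > μ = 0.333, the bound 1/39 is < 1 and informative.)

P[X ≥ 13] ≤ 1/39 ≈ 0.026.


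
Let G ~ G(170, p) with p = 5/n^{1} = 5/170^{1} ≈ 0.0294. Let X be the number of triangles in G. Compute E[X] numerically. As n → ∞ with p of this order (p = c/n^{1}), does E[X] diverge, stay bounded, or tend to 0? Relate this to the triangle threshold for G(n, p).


Number of potential triangles: C(170, 3) = 804440.
Each occurs with probability p³ ≈ (0.0294)³ ≈ 2.54427e-05.
By linearity: E[X] = C(170, 3)·p³ ≈ 804440 · 2.54427e-05 ≈ 20.467.
Here α = 1, so p = 5/n is exactly at the triangle threshold p ~ 1/n. Asymptotically E[X] → c³/6 = 5³/6 = 125/6 ≈ 20.833, a bounded constant. In this regime the triangle count is asymptotically Poisson(c³/6).

E[X] ≈ 20.467; in regime p = Θ(1/n^{1}) E[X] stays bounded (at the triangle threshold p ~ 1/n).
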